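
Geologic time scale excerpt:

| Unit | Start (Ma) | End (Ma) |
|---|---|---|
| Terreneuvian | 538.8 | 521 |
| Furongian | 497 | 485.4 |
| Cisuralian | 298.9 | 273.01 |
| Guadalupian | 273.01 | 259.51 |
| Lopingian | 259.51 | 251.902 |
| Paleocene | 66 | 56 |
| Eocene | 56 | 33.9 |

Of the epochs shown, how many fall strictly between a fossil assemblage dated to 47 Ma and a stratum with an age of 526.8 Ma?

5

526.8 Ma sits inside the Terreneuvian (538.8–521) and 47 Ma inside the Eocene (56–33.9); neither of those is wholly between the two dates.
The listed epochs lying completely between them are Furongian, Cisuralian, Guadalupian, Lopingian, Paleocene — 5 in all.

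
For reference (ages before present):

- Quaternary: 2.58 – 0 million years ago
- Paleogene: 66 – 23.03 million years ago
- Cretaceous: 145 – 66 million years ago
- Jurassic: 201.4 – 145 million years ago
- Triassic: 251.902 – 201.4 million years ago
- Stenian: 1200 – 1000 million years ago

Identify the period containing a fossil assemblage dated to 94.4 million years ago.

Cretaceous

94.4 Ma lies between 145 and 66 Ma, so it falls in the Cretaceous.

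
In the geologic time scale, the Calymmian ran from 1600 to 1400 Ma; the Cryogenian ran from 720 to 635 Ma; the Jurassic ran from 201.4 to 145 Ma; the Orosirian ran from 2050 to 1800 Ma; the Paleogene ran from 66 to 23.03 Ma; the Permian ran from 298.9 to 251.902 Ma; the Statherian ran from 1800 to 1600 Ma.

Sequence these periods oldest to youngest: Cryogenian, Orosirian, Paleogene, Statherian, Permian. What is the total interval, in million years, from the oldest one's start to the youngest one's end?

Orosirian, Statherian, Cryogenian, Permian, Paleogene; total span 2026.97 Myr

From the excerpt: Cryogenian 720–635; Orosirian 2050–1800; Paleogene 66–23.03; Statherian 1800–1600; Permian 298.9–251.902 (Ma).
Larger Ma is earlier, so the oldest is Orosirian and the youngest is Paleogene; oldest to youngest: Orosirian, Statherian, Cryogenian, Permian, Paleogene.
Oldest start 2050 minus youngest end 23.03 gives 2026.97 Myr overall.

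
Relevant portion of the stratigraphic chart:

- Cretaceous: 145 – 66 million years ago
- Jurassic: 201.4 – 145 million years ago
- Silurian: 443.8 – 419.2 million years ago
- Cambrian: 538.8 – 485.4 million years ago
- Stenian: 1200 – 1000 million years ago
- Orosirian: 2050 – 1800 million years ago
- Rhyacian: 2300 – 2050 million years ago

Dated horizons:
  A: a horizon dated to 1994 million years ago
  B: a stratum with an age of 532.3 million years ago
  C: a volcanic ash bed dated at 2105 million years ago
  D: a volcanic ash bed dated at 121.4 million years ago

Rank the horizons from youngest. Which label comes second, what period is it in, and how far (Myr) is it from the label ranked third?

B, in the Cambrian; 1461.7 million years to A

Sorted youngest-first by Ma: D (121.4), B (532.3), A (1994), C (2105).
The second youngest is B at 532.3 Ma, which lies in 538.8–485.4 Ma: the Cambrian.
The third youngest is A at 1994 Ma; separation = |532.3 − 1994| = 1461.7 Myr.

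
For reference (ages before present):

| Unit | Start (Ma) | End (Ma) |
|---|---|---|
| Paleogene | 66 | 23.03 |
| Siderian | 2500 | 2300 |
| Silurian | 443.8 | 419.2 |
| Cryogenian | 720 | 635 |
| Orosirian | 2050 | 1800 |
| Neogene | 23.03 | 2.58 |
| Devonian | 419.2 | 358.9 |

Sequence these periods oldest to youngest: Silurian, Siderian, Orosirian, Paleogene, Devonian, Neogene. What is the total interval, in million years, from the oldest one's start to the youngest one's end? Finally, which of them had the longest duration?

From the excerpt: Silurian 443.8–419.2; Siderian 2500–2300; Orosirian 2050–1800; Paleogene 66–23.03; Devonian 419.2–358.9; Neogene 23.03–2.58 (Ma).
Larger Ma is earlier, so the oldest is Siderian and the youngest is Neogene; oldest to youngest: Siderian, Orosirian, Silurian, Devonian, Paleogene, Neogene.
Oldest start 2500 minus youngest end 2.58 gives 2497.42 Myr overall.
Individual lengths (start − end): Neogene 20.45; Siderian 200; Paleogene 42.97; Devonian 60.3; Orosirian 250; Silurian 24.6. The largest is Orosirian at 250 Myr.

Siderian, Orosirian, Silurian, Devonian, Paleogene, Neogene; total span 2497.42 Myr; longest is Orosirian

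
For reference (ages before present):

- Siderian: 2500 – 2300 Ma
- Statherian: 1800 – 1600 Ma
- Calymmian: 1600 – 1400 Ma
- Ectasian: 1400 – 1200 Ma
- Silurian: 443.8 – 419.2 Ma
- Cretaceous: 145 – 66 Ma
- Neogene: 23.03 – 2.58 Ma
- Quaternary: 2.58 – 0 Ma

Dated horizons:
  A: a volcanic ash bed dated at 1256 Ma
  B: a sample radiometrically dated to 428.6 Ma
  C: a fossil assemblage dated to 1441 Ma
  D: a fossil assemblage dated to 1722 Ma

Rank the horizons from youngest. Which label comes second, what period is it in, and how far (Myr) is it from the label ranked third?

Smaller Ma means younger, so youngest first: B 428.6 < A 1256 < C 1441 < D 1722.
Counting 2 along gives A (1256 Ma); the excerpt puts that inside the Ectasian, 1400–1200 Ma.
Next in line is C (1441 Ma), and 1441 − 1256 = 185 Myr.

A, in the Ectasian; 185 million years to C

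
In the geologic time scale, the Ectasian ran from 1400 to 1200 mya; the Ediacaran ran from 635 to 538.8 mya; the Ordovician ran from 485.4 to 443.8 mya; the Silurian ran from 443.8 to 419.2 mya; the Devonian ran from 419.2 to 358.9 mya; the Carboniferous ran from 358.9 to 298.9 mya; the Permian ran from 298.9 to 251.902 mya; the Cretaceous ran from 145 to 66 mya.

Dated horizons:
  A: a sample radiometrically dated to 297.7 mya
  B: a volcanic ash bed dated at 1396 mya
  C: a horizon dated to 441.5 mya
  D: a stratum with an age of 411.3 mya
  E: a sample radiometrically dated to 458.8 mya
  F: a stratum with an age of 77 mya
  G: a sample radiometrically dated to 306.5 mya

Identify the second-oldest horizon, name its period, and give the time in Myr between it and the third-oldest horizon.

E, in the Ordovician; 17.3 million years to C

Sorted oldest-first by Ma: B (1396), E (458.8), C (441.5), D (411.3), G (306.5), A (297.7), F (77).
The second oldest is E at 458.8 Ma, which lies in 485.4–443.8 Ma: the Ordovician.
The third oldest is C at 441.5 Ma; separation = |458.8 − 441.5| = 17.3 Myr.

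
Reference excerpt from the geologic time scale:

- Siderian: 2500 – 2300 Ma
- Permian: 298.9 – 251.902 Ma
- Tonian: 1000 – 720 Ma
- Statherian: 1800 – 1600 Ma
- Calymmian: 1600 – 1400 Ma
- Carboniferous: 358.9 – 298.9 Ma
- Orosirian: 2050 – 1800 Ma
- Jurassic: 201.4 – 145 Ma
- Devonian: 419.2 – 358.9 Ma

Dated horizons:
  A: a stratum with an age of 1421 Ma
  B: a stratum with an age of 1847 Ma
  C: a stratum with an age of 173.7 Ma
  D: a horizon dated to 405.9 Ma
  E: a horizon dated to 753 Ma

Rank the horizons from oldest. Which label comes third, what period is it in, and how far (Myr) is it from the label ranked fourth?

E, in the Tonian; 347.1 million years to D

Larger Ma means older, so oldest first: B 1847 > A 1421 > E 753 > D 405.9 > C 173.7.
Counting 3 along gives E (753 Ma); the excerpt puts that inside the Tonian, 1000–720 Ma.
Next in line is D (405.9 Ma), and 753 − 405.9 = 347.1 Myr.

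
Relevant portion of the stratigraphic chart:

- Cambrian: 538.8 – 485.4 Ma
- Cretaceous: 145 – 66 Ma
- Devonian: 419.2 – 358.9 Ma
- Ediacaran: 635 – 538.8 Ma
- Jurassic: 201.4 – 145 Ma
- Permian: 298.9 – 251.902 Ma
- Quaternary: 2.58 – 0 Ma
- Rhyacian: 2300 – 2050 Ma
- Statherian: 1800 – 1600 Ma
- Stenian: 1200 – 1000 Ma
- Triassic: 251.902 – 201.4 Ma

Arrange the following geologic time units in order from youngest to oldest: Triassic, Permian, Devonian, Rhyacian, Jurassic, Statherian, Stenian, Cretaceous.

Read off each span (Ma): Triassic 251.902–201.4; Permian 298.9–251.902; Devonian 419.2–358.9; Rhyacian 2300–2050; Jurassic 201.4–145; Statherian 1800–1600; Stenian 1200–1000; Cretaceous 145–66.
Larger Ma is older, so oldest→youngest is Rhyacian, Statherian, Stenian, Devonian, Permian, Triassic, Jurassic, Cretaceous; reverse it for youngest→oldest.

Cretaceous, Jurassic, Triassic, Permian, Devonian, Stenian, Statherian, Rhyacian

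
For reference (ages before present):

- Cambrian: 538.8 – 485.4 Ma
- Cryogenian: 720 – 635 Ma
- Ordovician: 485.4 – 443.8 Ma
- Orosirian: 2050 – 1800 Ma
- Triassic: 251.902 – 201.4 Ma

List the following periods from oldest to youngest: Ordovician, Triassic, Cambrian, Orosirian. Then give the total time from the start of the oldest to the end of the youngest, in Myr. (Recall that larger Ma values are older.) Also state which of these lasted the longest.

Orosirian, Cambrian, Ordovician, Triassic; total span 1848.6 Myr; longest is Orosirian

From the excerpt: Ordovician 485.4–443.8; Triassic 251.902–201.4; Cambrian 538.8–485.4; Orosirian 2050–1800 (Ma).
Larger Ma is earlier, so the oldest is Orosirian and the youngest is Triassic; oldest to youngest: Orosirian, Cambrian, Ordovician, Triassic.
Oldest start 2050 minus youngest end 201.4 gives 1848.6 Myr overall.
Individual lengths (start − end): Ordovician 41.6; Triassic 50.502; Orosirian 250; Cambrian 53.4. The largest is Orosirian at 250 Myr.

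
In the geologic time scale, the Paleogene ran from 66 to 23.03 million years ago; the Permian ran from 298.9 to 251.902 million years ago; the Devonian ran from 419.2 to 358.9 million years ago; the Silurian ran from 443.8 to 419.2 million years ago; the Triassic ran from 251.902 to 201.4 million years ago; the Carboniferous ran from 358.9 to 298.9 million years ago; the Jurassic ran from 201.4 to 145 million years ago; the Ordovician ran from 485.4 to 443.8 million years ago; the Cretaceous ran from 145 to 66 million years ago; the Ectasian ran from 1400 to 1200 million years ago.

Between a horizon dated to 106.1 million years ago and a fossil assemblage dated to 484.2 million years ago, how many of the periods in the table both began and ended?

6

The older date is 484.2 Ma and the younger is 106.1 Ma.
Periods with start < 484.2 and end > 106.1 Ma: Silurian (443.8–419.2), Devonian (419.2–358.9), Carboniferous (358.9–298.9), Permian (298.9–251.902), Triassic (251.902–201.4), Jurassic (201.4–145).
That is 6 complete periods.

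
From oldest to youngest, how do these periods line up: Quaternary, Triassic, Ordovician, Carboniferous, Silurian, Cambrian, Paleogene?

Group by era (each group listed oldest first) — Paleozoic: Cambrian, Ordovician, Silurian, Carboniferous; Mesozoic: Triassic; Cenozoic: Paleogene, Quaternary. The eras run Paleozoic → Mesozoic → Cenozoic. Concatenating the groups in that era order gives oldest to youngest directly.

Cambrian, Ordovician, Silurian, Carboniferous, Triassic, Paleogene, Quaternary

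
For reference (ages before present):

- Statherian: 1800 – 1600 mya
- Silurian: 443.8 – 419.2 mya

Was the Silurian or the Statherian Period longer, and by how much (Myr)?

Silurian: 443.8 − 419.2 = 24.6 Myr.
Statherian: 1800 − 1600 = 200 Myr.
Difference: 200 − 24.6 = 175.4 Myr, so the Statherian was longer.

Statherian, by 175.4 million years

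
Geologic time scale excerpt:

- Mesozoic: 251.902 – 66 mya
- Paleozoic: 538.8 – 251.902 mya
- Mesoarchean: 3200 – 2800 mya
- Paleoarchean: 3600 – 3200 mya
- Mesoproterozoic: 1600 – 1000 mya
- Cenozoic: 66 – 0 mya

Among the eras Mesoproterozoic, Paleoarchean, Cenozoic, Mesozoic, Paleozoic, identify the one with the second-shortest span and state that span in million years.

Start − end for each: Mesoproterozoic 1600 − 1000 = 600; Paleoarchean 3600 − 3200 = 400; Cenozoic 66 − 0 = 66; Mesozoic 251.902 − 66 = 185.902; Paleozoic 538.8 − 251.902 = 286.898.
Ranking these from shortest: Cenozoic < Mesozoic < Paleozoic < Paleoarchean < Mesoproterozoic.
Position 2 in that ranking is Mesozoic, which lasted 185.902 Myr.

Mesozoic, 185.902 million years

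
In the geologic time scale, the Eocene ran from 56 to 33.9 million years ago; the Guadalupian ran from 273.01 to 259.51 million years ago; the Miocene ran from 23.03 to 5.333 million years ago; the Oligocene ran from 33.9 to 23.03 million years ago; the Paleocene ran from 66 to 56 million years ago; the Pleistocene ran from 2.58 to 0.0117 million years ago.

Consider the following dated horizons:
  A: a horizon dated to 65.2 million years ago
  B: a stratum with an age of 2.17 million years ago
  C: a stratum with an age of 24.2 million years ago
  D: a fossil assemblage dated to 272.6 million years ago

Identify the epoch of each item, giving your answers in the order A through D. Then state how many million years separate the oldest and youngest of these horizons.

A: 65.2 Ma lies in 66–56 Ma, so Paleocene.
B: 2.17 Ma lies in 2.58–0.0117 Ma, so Pleistocene.
C: 24.2 Ma lies in 33.9–23.03 Ma, so Oligocene.
D: 272.6 Ma lies in 273.01–259.51 Ma, so Guadalupian.
Oldest = 272.6 Ma, youngest = 2.17 Ma → span 270.43 Myr.

A — Paleocene; B — Pleistocene; C — Oligocene; D — Guadalupian; span 270.43 million years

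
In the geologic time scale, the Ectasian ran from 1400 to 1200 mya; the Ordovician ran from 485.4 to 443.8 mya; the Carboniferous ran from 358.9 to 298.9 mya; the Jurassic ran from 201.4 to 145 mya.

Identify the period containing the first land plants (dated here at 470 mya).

470 Ma lies between 485.4 and 443.8 Ma, so it falls in the Ordovician.

Ordovician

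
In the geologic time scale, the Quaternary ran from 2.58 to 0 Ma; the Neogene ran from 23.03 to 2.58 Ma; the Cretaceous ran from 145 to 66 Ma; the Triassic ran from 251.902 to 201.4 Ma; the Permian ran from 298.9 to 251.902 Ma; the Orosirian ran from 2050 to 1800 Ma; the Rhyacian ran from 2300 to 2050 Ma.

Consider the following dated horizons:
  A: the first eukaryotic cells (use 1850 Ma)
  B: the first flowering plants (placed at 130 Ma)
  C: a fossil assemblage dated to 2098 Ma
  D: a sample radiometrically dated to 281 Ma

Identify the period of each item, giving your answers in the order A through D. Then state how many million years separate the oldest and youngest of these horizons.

A: 1850 Ma lies in 2050–1800 Ma, so Orosirian.
B: 130 Ma lies in 145–66 Ma, so Cretaceous.
C: 2098 Ma lies in 2300–2050 Ma, so Rhyacian.
D: 281 Ma lies in 298.9–251.902 Ma, so Permian.
Oldest = 2098 Ma, youngest = 130 Ma → span 1968 Myr.

A — Orosirian; B — Cretaceous; C — Rhyacian; D — Permian; span 1968 million years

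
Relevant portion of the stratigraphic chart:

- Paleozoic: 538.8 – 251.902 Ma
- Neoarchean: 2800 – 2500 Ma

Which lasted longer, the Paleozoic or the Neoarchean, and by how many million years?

Paleozoic: 538.8 − 251.902 = 286.898 Myr.
Neoarchean: 2800 − 2500 = 300 Myr.
Difference: 300 − 286.898 = 13.102 Myr, so the Neoarchean was longer.

Neoarchean, by 13.102 million years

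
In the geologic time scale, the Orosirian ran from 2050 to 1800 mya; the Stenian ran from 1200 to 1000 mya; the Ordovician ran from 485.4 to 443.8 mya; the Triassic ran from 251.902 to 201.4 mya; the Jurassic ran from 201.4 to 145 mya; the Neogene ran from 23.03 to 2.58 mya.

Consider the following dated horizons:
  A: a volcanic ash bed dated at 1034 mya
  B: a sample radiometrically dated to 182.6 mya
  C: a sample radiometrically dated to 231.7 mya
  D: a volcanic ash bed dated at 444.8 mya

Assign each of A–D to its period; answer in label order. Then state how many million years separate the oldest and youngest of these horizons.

Match each age against the start–end ranges in the excerpt: A = 1034 Ma → Stenian (1200–1000); B = 182.6 Ma → Jurassic (201.4–145); C = 231.7 Ma → Triassic (251.902–201.4); D = 444.8 Ma → Ordovician (485.4–443.8).
The largest age is 1034 Ma and the smallest is 182.6 Ma; their difference is 851.4 Myr.

A — Stenian; B — Jurassic; C — Triassic; D — Ordovician; span 851.4 million years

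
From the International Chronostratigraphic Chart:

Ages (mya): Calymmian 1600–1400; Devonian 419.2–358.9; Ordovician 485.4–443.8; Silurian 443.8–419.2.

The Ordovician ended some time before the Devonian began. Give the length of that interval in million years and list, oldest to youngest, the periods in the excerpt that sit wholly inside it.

24.6 million years; Silurian

End of Ordovician = 443.8 Ma; start of Devonian = 419.2 Ma.
Gap = 443.8 − 419.2 = 24.6 Myr.
Periods wholly inside 443.8–419.2 Ma: Silurian (443.8–419.2).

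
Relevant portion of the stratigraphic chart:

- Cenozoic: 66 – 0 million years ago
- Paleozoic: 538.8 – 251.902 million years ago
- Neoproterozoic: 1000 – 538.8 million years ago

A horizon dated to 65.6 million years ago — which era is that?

65.6 Ma lies between 66 and 0 Ma, so it falls in the Cenozoic.

Cenozoic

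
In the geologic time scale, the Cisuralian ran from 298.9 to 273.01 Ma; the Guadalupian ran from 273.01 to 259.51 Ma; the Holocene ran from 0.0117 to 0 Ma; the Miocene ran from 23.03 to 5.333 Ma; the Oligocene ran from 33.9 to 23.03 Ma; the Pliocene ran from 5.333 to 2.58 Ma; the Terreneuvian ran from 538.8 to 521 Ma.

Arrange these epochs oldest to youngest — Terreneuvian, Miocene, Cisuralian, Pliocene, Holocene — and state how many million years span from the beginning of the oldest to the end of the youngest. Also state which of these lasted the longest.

Terreneuvian → Cisuralian → Miocene → Pliocene → Holocene; total span 538.8 Myr; longest is Cisuralian

Start ages (Ma): Terreneuvian 538.8, Cisuralian 298.9, Miocene 23.03, Pliocene 5.333, Holocene 0.0117.
Ordered oldest to youngest: Terreneuvian, Cisuralian, Miocene, Pliocene, Holocene.
Span = 538.8 − 0 = 538.8 Myr.
Durations: Terreneuvian 17.8, Cisuralian 25.89, Holocene 0.0117, Pliocene 2.753, Miocene 17.697 → longest is Cisuralian (25.89 Myr).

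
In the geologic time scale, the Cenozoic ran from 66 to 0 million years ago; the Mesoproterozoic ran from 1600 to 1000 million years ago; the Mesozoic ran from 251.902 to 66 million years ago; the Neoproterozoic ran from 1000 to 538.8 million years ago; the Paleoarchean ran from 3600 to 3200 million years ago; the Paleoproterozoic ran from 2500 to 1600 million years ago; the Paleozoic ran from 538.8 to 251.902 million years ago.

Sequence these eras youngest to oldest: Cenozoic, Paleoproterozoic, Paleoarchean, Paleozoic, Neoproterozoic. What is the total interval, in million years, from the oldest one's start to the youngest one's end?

Cenozoic → Paleozoic → Neoproterozoic → Paleoproterozoic → Paleoarchean; total span 3600 Myr

Start ages (Ma): Paleoarchean 3600, Paleoproterozoic 2500, Neoproterozoic 1000, Paleozoic 538.8, Cenozoic 66.
Ordered youngest to oldest: Cenozoic, Paleozoic, Neoproterozoic, Paleoproterozoic, Paleoarchean.
Span = 3600 − 0 = 3600 Myr.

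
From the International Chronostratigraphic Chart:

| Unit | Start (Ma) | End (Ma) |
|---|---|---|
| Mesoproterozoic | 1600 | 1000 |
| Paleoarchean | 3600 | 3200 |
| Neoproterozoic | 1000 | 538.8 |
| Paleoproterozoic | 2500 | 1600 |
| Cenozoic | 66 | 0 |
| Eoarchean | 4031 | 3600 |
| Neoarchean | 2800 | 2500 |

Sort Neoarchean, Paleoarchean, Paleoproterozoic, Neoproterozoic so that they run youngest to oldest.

The oldest of these is Paleoarchean (starts 3600 Ma) and the youngest is Neoproterozoic (ends 538.8 Ma).
In between, by decreasing start age: Neoarchean (2800), Paleoproterozoic (2500).
Listing youngest first means reversing that sequence.

Neoproterozoic → Paleoproterozoic → Neoarchean → Paleoarchean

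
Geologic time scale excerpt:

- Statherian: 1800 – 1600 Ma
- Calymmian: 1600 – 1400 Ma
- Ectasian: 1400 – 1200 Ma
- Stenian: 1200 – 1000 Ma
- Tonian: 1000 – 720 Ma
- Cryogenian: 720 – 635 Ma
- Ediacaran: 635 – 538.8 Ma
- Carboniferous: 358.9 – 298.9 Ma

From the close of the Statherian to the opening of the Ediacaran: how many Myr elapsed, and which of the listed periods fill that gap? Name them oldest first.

The Statherian closes at 1600 Ma and the Ediacaran opens at 635 Ma, so the interval is 1600 − 635 = 965 Myr.
A period fits inside if it starts at or after 1600 Ma and ends at or before 635 Ma; oldest first that gives Calymmian, Ectasian, Stenian, Tonian, Cryogenian.

965 million years; Calymmian, Ectasian, Stenian, Tonian, Cryogenian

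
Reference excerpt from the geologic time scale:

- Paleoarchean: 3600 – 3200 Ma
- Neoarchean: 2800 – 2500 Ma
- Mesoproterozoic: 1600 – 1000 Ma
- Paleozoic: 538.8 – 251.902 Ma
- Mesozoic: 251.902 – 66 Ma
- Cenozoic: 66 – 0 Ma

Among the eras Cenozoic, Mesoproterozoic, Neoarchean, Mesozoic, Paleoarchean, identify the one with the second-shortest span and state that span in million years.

Mesozoic, 185.902 million years

Start − end for each: Cenozoic 66 − 0 = 66; Mesoproterozoic 1600 − 1000 = 600; Neoarchean 2800 − 2500 = 300; Mesozoic 251.902 − 66 = 185.902; Paleoarchean 3600 − 3200 = 400.
Ranking these from shortest: Cenozoic < Mesozoic < Neoarchean < Paleoarchean < Mesoproterozoic.
Position 2 in that ranking is Mesozoic, which lasted 185.902 Myr.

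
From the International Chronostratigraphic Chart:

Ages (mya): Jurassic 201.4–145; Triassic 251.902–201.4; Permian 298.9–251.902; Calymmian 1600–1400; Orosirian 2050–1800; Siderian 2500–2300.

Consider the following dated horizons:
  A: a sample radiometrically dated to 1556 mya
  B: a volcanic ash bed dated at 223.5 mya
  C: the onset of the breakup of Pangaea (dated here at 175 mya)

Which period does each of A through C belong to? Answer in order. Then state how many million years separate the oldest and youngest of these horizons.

A — Calymmian; B — Triassic; C — Jurassic; span 1381 million years

A: 1556 Ma lies in 1600–1400 Ma, so Calymmian.
B: 223.5 Ma lies in 251.902–201.4 Ma, so Triassic.
C: 175 Ma lies in 201.4–145 Ma, so Jurassic.
Oldest = 1556 Ma, youngest = 175 Ma → span 1381 Myr.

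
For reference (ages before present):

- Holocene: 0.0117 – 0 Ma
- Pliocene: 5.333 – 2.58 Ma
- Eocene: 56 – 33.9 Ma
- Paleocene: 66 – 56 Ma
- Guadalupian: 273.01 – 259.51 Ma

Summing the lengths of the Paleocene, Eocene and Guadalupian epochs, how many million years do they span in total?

Duration is start − end for each: (66 − 56) + (56 − 33.9) + (273.01 − 259.51).
That is 10 + 22.1 + 13.5, which totals 45.6 million years.

45.6 million years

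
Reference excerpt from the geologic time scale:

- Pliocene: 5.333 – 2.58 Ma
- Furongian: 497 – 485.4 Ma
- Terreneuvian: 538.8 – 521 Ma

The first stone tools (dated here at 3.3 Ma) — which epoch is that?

3.3 Ma lies between 5.333 and 2.58 Ma, so it falls in the Pliocene.

Pliocene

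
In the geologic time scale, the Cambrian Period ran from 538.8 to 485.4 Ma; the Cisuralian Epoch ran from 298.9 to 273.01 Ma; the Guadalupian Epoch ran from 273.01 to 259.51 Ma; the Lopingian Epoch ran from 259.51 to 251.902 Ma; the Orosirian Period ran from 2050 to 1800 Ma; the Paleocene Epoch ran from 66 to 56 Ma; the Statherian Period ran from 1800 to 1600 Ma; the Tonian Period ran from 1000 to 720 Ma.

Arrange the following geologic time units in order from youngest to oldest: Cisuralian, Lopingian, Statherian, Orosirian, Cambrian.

Lopingian → Cisuralian → Cambrian → Statherian → Orosirian

The oldest of these is Orosirian (starts 2050 Ma) and the youngest is Lopingian (ends 251.902 Ma).
In between, by decreasing start age: Statherian (1800), Cambrian (538.8), Cisuralian (298.9).
Listing youngest first means reversing that sequence.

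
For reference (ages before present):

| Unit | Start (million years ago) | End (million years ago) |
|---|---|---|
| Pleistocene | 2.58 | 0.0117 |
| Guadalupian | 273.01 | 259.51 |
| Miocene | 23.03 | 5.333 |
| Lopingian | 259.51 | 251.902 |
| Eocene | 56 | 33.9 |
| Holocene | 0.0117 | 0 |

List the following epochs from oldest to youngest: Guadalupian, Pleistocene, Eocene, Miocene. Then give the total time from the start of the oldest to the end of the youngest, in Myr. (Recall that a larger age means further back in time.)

Guadalupian → Eocene → Miocene → Pleistocene; total span 272.9983 Myr

From the excerpt: Guadalupian 273.01–259.51; Pleistocene 2.58–0.0117; Eocene 56–33.9; Miocene 23.03–5.333 (Ma).
Larger Ma is earlier, so the oldest is Guadalupian and the youngest is Pleistocene; oldest to youngest: Guadalupian, Eocene, Miocene, Pleistocene.
Oldest start 273.01 minus youngest end 0.0117 gives 272.9983 Myr overall.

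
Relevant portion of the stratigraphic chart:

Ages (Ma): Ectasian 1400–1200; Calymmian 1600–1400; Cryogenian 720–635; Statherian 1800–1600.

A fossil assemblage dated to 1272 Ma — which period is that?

1272 Ma lies between 1400 and 1200 Ma, so it falls in the Ectasian.

Ectasian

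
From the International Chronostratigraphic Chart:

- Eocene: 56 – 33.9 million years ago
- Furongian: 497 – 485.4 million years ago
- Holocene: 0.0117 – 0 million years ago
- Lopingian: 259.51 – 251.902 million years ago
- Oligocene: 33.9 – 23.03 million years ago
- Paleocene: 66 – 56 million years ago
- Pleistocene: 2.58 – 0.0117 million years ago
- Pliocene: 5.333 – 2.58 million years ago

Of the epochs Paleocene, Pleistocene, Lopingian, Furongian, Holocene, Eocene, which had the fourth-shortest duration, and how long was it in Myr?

Durations: Paleocene 10; Pleistocene 2.5683; Lopingian 7.608; Furongian 11.6; Holocene 0.0117; Eocene 22.1 Myr.
Sorted shortest-first: Holocene (0.0117), Pleistocene (2.5683), Lopingian (7.608), Paleocene (10), Furongian (11.6), Eocene (22.1).
The fourth shortest is Paleocene at 10 Myr.

Paleocene, 10 million years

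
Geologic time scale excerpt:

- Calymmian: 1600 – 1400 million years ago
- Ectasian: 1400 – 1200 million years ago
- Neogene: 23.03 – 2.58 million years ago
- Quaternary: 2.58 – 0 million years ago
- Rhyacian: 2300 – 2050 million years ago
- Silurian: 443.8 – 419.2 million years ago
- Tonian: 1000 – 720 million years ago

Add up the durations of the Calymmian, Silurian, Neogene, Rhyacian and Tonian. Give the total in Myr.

Duration is start − end for each: (1600 − 1400) + (443.8 − 419.2) + (23.03 − 2.58) + (2300 − 2050) + (1000 − 720).
That is 200 + 24.6 + 20.45 + 250 + 280, which totals 775.05 million years.

775.05 million years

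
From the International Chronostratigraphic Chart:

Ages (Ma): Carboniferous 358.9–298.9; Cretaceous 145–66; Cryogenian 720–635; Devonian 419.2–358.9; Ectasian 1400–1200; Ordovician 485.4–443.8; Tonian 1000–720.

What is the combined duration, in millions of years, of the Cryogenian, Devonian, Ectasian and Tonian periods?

Duration is start − end for each: (720 − 635) + (419.2 − 358.9) + (1400 − 1200) + (1000 − 720).
That is 85 + 60.3 + 200 + 280, which totals 625.3 million years.

625.3 million years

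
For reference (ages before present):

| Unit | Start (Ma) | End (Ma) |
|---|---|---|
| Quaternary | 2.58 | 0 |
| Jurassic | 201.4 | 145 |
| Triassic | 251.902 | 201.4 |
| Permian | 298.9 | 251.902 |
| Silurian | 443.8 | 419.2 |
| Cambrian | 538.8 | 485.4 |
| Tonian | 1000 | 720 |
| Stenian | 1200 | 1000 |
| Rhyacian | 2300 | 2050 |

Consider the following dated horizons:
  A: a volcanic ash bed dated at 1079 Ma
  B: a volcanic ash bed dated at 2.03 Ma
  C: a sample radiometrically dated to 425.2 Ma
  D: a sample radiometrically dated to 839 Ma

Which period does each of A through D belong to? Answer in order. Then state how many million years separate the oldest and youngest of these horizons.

A — Stenian; B — Quaternary; C — Silurian; D — Tonian; span 1076.97 million years

A: 1079 Ma lies in 1200–1000 Ma, so Stenian.
B: 2.03 Ma lies in 2.58–0 Ma, so Quaternary.
C: 425.2 Ma lies in 443.8–419.2 Ma, so Silurian.
D: 839 Ma lies in 1000–720 Ma, so Tonian.
Oldest = 1079 Ma, youngest = 2.03 Ma → span 1076.97 Myr.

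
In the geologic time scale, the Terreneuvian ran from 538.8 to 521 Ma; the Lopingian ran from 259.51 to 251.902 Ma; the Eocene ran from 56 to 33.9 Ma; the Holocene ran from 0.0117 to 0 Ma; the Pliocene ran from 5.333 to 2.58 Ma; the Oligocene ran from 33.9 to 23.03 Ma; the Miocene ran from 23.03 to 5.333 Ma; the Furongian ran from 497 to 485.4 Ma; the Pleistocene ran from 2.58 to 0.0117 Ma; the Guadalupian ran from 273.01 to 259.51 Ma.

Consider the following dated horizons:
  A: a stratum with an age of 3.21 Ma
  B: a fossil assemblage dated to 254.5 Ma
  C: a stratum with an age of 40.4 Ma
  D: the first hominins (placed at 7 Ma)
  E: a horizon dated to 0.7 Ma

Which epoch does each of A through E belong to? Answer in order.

A: 3.21 Ma lies in 5.333–2.58 Ma, so Pliocene.
B: 254.5 Ma lies in 259.51–251.902 Ma, so Lopingian.
C: 40.4 Ma lies in 56–33.9 Ma, so Eocene.
D: 7 Ma lies in 23.03–5.333 Ma, so Miocene.
E: 0.7 Ma lies in 2.58–0.0117 Ma, so Pleistocene.

A — Pliocene; B — Lopingian; C — Eocene; D — Miocene; E — Pleistocene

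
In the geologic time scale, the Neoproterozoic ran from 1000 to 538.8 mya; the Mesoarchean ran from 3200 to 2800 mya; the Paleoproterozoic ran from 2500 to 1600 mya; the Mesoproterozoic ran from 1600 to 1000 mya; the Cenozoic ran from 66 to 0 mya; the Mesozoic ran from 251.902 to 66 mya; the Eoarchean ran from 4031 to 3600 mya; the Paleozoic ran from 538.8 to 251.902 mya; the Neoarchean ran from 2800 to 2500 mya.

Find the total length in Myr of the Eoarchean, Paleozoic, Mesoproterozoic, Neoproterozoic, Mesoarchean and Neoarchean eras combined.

Each duration: Eoarchean = 431; Paleozoic = 286.898; Mesoproterozoic = 600; Neoproterozoic = 461.2; Mesoarchean = 400; Neoarchean = 300.
Sum: 431 + 286.898 + 600 + 461.2 + 400 + 300 = 2479.098 Myr.

2479.098 million years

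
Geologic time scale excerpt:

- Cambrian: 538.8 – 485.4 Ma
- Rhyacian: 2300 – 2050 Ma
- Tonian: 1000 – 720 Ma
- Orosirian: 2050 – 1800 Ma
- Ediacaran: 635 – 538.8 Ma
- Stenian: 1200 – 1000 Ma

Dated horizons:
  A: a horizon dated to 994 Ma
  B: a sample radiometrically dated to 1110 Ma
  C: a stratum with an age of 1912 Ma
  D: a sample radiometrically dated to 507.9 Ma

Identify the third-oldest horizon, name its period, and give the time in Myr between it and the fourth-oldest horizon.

Sorted oldest-first by Ma: C (1912), B (1110), A (994), D (507.9).
The third oldest is A at 994 Ma, which lies in 1000–720 Ma: the Tonian.
The fourth oldest is D at 507.9 Ma; separation = |994 − 507.9| = 486.1 Myr.

A, in the Tonian; 486.1 million years to D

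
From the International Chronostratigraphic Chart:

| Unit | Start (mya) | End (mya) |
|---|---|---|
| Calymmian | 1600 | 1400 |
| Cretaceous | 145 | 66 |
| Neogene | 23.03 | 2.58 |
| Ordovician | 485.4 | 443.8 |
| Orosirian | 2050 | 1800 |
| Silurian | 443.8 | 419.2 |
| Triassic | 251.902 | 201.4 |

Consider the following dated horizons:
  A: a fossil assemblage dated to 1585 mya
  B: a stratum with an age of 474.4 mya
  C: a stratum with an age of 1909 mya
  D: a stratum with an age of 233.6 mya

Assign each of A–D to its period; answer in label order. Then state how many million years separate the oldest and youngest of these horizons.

A: 1585 Ma lies in 1600–1400 Ma, so Calymmian.
B: 474.4 Ma lies in 485.4–443.8 Ma, so Ordovician.
C: 1909 Ma lies in 2050–1800 Ma, so Orosirian.
D: 233.6 Ma lies in 251.902–201.4 Ma, so Triassic.
Oldest = 1909 Ma, youngest = 233.6 Ma → span 1675.4 Myr.

A — Calymmian; B — Ordovician; C — Orosirian; D — Triassic; span 1675.4 million years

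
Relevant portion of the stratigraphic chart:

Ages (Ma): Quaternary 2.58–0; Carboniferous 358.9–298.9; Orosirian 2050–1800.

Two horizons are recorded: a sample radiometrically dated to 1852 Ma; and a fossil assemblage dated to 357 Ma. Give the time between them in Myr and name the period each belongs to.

1495 million years apart; the first in the Orosirian, the second in the Carboniferous

Elapsed time: 1852 − 357 = 1495 Myr.
1852 Ma lies within 2050–1800 Ma: Orosirian.
357 Ma lies within 358.9–298.9 Ma: Carboniferous.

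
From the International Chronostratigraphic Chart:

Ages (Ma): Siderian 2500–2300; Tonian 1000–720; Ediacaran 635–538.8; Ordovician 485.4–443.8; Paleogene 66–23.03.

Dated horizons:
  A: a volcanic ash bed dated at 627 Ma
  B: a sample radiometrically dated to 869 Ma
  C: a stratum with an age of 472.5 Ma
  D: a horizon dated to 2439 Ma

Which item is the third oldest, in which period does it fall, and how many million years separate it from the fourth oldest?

A, in the Ediacaran; 154.5 million years to C

Larger Ma means older, so oldest first: D 2439 > B 869 > A 627 > C 472.5.
Counting 3 along gives A (627 Ma); the excerpt puts that inside the Ediacaran, 635–538.8 Ma.
Next in line is C (472.5 Ma), and 627 − 472.5 = 154.5 Myr.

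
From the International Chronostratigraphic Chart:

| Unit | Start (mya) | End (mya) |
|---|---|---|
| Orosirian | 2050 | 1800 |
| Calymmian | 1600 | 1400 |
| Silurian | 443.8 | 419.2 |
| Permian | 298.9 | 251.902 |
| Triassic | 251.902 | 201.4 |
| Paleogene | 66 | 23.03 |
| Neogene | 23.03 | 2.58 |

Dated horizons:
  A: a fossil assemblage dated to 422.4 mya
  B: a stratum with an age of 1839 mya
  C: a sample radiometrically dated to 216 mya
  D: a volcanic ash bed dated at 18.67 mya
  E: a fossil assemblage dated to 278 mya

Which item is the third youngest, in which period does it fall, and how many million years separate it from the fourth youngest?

Smaller Ma means younger, so youngest first: D 18.67 < C 216 < E 278 < A 422.4 < B 1839.
Counting 3 along gives E (278 Ma); the excerpt puts that inside the Permian, 298.9–251.902 Ma.
Next in line is A (422.4 Ma), and 422.4 − 278 = 144.4 Myr.

E, in the Permian; 144.4 million years to A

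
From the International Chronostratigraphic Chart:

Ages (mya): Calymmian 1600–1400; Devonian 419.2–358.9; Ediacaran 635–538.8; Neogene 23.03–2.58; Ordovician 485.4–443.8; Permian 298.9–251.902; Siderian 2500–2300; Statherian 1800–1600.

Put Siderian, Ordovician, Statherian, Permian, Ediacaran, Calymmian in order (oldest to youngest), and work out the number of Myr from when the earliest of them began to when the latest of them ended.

From the excerpt: Siderian 2500–2300; Ordovician 485.4–443.8; Statherian 1800–1600; Permian 298.9–251.902; Ediacaran 635–538.8; Calymmian 1600–1400 (Ma).
Larger Ma is earlier, so the oldest is Siderian and the youngest is Permian; oldest to youngest: Siderian, Statherian, Calymmian, Ediacaran, Ordovician, Permian.
Oldest start 2500 minus youngest end 251.902 gives 2248.098 Myr overall.

Siderian, Statherian, Calymmian, Ediacaran, Ordovician, Permian; total span 2248.098 Myr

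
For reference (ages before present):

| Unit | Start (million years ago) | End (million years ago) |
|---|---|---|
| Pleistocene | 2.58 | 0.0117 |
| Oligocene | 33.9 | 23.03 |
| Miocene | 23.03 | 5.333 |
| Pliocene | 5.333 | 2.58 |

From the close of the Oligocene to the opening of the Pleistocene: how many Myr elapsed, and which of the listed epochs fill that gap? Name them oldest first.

20.45 million years; Miocene, Pliocene

End of Oligocene = 23.03 Ma; start of Pleistocene = 2.58 Ma.
Gap = 23.03 − 2.58 = 20.45 Myr.
Epochs wholly inside 23.03–2.58 Ma: Miocene (23.03–5.333), Pliocene (5.333–2.58).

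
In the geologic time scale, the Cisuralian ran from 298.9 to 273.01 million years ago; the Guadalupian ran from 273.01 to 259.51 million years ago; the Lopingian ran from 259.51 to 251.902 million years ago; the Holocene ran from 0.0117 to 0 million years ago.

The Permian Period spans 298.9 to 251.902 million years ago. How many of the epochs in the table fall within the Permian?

Epochs inside 298.9–251.902 Ma: Cisuralian, Guadalupian, Lopingian — 3 in total.

3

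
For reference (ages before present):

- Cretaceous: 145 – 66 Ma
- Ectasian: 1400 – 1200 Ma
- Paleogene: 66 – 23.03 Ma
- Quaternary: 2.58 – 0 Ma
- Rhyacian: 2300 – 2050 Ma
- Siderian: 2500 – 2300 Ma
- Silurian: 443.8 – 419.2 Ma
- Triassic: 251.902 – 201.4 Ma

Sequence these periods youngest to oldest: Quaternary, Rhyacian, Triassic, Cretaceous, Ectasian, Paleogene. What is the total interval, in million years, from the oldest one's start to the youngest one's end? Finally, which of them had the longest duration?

From the excerpt: Quaternary 2.58–0; Rhyacian 2300–2050; Triassic 251.902–201.4; Cretaceous 145–66; Ectasian 1400–1200; Paleogene 66–23.03 (Ma).
Larger Ma is earlier, so the oldest is Rhyacian and the youngest is Quaternary; youngest to oldest: Quaternary, Paleogene, Cretaceous, Triassic, Ectasian, Rhyacian.
Oldest start 2300 minus youngest end 0 gives 2300 Myr overall.
Individual lengths (start − end): Cretaceous 79; Quaternary 2.58; Ectasian 200; Rhyacian 250; Paleogene 42.97; Triassic 50.502. The largest is Rhyacian at 250 Myr.

Quaternary → Paleogene → Cretaceous → Triassic → Ectasian → Rhyacian; total span 2300 Myr; longest is Rhyacian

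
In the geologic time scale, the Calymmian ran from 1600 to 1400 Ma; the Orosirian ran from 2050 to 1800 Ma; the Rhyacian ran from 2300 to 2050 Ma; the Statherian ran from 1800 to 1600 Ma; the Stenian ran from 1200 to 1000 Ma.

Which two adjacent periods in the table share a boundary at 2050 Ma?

The Rhyacian ends at 2050 Ma and the Orosirian begins at 2050 Ma, so they share that boundary.

Rhyacian and Orosirian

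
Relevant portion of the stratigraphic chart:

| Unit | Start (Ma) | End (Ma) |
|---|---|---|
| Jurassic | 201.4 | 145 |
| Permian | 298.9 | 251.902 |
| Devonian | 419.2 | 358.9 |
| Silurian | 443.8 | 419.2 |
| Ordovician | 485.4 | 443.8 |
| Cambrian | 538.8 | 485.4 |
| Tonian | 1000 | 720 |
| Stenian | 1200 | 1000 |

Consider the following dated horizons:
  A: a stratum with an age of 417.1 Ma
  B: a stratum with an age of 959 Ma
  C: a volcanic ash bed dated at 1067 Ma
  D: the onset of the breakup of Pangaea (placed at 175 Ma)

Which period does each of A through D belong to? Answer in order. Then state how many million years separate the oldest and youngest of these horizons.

A: 417.1 Ma lies in 419.2–358.9 Ma, so Devonian.
B: 959 Ma lies in 1000–720 Ma, so Tonian.
C: 1067 Ma lies in 1200–1000 Ma, so Stenian.
D: 175 Ma lies in 201.4–145 Ma, so Jurassic.
Oldest = 1067 Ma, youngest = 175 Ma → span 892 Myr.

A — Devonian; B — Tonian; C — Stenian; D — Jurassic; span 892 million years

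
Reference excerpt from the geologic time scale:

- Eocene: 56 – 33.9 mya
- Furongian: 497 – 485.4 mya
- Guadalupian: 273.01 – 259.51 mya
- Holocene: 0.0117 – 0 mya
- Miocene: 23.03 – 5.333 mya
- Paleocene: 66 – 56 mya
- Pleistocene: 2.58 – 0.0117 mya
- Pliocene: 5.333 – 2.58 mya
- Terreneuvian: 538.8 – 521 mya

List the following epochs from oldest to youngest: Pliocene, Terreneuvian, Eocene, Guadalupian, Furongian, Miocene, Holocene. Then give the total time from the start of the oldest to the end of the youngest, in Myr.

Terreneuvian → Furongian → Guadalupian → Eocene → Miocene → Pliocene → Holocene; total span 538.8 Myr

Start ages (Ma): Terreneuvian 538.8, Furongian 497, Guadalupian 273.01, Eocene 56, Miocene 23.03, Pliocene 5.333, Holocene 0.0117.
Ordered oldest to youngest: Terreneuvian, Furongian, Guadalupian, Eocene, Miocene, Pliocene, Holocene.
Span = 538.8 − 0 = 538.8 Myr.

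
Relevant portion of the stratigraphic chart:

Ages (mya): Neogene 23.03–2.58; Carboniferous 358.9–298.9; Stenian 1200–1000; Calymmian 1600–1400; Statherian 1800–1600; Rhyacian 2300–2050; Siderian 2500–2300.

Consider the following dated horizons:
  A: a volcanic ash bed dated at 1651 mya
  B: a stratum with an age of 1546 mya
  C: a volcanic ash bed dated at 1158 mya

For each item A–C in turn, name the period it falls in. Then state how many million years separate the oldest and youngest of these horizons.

A — Statherian; B — Calymmian; C — Stenian; span 493 million years

Match each age against the start–end ranges in the excerpt: A = 1651 Ma → Statherian (1800–1600); B = 1546 Ma → Calymmian (1600–1400); C = 1158 Ma → Stenian (1200–1000).
The largest age is 1651 Ma and the smallest is 1158 Ma; their difference is 493 Myr.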